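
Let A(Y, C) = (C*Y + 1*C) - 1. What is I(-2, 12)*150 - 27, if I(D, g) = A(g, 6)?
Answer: 11523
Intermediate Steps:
A(Y, C) = -1 + C + C*Y (A(Y, C) = (C*Y + C) - 1 = (C + C*Y) - 1 = -1 + C + C*Y)
I(D, g) = 5 + 6*g (I(D, g) = -1 + 6 + 6*g = 5 + 6*g)
I(-2, 12)*150 - 27 = (5 + 6*12)*150 - 27 = (5 + 72)*150 - 27 = 77*150 - 27 = 11550 - 27 = 11523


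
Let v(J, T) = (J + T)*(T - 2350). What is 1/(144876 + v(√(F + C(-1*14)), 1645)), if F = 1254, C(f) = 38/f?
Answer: -789327/800564000848 + 235*√61313/2401692002544 ≈ -9.6174e-7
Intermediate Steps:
v(J, T) = (-2350 + T)*(J + T) (v(J, T) = (J + T)*(-2350 + T) = (-2350 + T)*(J + T))
1/(144876 + v(√(F + C(-1*14)), 1645)) = 1/(144876 + (1645² - 2350*√(1254 + 38/((-1*14))) - 2350*1645 + √(1254 + 38/((-1*14)))*1645)) = 1/(144876 + (2706025 - 2350*√(1254 + 38/(-14)) - 3865750 + √(1254 + 38/(-14))*1645)) = 1/(144876 + (2706025 - 2350*√(1254 + 38*(-1/14)) - 3865750 + √(1254 + 38*(-1/14))*1645)) = 1/(144876 + (2706025 - 2350*√(1254 - 19/7) - 3865750 + √(1254 - 19/7)*1645)) = 1/(144876 + (2706025 - 2350*√61313/7 - 3865750 + √(8759/7)*1645)) = 1/(144876 + (2706025 - 2350*√61313/7 - 3865750 + (√61313/7)*1645)) = 1/(144876 + (2706025 - 2350*√61313/7 - 3865750 + 235*√61313)) = 1/(144876 + (-1159725 - 705*√61313/7)) = 1/(-1014849 - 705*√61313/7)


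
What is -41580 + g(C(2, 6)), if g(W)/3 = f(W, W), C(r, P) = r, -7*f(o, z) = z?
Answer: -291066/7 ≈ -41581.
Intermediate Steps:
f(o, z) = -z/7
g(W) = -3*W/7 (g(W) = 3*(-W/7) = -3*W/7)
-41580 + g(C(2, 6)) = -41580 - 3/7*2 = -41580 - 6/7 = -291066/7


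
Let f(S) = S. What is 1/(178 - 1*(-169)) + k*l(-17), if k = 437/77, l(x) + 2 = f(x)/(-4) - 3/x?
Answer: 2275061/165172 ≈ 13.774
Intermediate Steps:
l(x) = -2 - 3/x - x/4 (l(x) = -2 + (x/(-4) - 3/x) = -2 + (x*(-1/4) - 3/x) = -2 + (-x/4 - 3/x) = -2 + (-3/x - x/4) = -2 - 3/x - x/4)
k = 437/77 (k = 437*(1/77) = 437/77 ≈ 5.6753)
1/(178 - 1*(-169)) + k*l(-17) = 1/(178 - 1*(-169)) + 437*(-2 - 3/(-17) - 1/4*(-17))/77 = 1/(178 + 169) + 437*(-2 - 3*(-1/17) + 17/4)/77 = 1/347 + 437*(-2 + 3/17 + 17/4)/77 = 1/347 + (437/77)*(165/68) = 1/347 + 6555/476 = 2275061/165172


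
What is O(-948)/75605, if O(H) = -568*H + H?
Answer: 537516/75605 ≈ 7.1095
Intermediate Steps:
O(H) = -567*H
O(-948)/75605 = -567*(-948)/75605 = 537516*(1/75605) = 537516/75605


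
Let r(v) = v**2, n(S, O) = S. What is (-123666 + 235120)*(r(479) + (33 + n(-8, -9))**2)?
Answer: 25641775964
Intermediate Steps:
(-123666 + 235120)*(r(479) + (33 + n(-8, -9))**2) = (-123666 + 235120)*(479**2 + (33 - 8)**2) = 111454*(229441 + 25**2) = 111454*(229441 + 625) = 111454*230066 = 25641775964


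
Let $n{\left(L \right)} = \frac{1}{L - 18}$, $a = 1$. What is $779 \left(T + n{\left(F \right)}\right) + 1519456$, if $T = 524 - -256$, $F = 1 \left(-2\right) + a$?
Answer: $2127035$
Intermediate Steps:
$F = -1$ ($F = 1 \left(-2\right) + 1 = -2 + 1 = -1$)
$n{\left(L \right)} = \frac{1}{-18 + L}$
$T = 780$ ($T = 524 + 256 = 780$)
$779 \left(T + n{\left(F \right)}\right) + 1519456 = 779 \left(780 + \frac{1}{-18 - 1}\right) + 1519456 = 779 \left(780 + \frac{1}{-19}\right) + 1519456 = 779 \left(780 - \frac{1}{19}\right) + 1519456 = 779 \cdot \frac{14819}{19} + 1519456 = 607579 + 1519456 = 2127035$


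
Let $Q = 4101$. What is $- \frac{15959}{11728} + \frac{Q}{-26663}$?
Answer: $- \frac{473611345}{312703664} \approx -1.5146$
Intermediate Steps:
$- \frac{15959}{11728} + \frac{Q}{-26663} = - \frac{15959}{11728} + \frac{4101}{-26663} = \left(-15959\right) \frac{1}{11728} + 4101 \left(- \frac{1}{26663}\right) = - \frac{15959}{11728} - \frac{4101}{26663} = - \frac{473611345}{312703664}$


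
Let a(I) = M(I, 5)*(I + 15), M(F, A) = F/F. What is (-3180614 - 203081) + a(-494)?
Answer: -3384174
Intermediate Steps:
M(F, A) = 1
a(I) = 15 + I (a(I) = 1*(I + 15) = 1*(15 + I) = 15 + I)
(-3180614 - 203081) + a(-494) = (-3180614 - 203081) + (15 - 494) = -3383695 - 479 = -3384174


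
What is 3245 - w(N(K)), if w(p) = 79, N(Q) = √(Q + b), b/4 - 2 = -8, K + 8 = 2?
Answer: 3166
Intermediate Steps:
K = -6 (K = -8 + 2 = -6)
b = -24 (b = 8 + 4*(-8) = 8 - 32 = -24)
N(Q) = √(-24 + Q) (N(Q) = √(Q - 24) = √(-24 + Q))
3245 - w(N(K)) = 3245 - 1*79 = 3245 - 79 = 3166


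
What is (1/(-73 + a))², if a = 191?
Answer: 1/13924 ≈ 7.1818e-5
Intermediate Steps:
(1/(-73 + a))² = (1/(-73 + 191))² = (1/118)² = 1/13924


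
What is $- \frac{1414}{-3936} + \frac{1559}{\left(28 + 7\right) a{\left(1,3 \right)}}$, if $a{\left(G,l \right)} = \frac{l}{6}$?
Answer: $\frac{6160969}{68880} \approx 89.445$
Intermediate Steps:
$a{\left(G,l \right)} = \frac{l}{6}$ ($a{\left(G,l \right)} = l \frac{1}{6} = \frac{l}{6}$)
$- \frac{1414}{-3936} + \frac{1559}{\left(28 + 7\right) a{\left(1,3 \right)}} = - \frac{1414}{-3936} + \frac{1559}{\left(28 + 7\right) \frac{1}{6} \cdot 3} = \left(-1414\right) \left(- \frac{1}{3936}\right) + \frac{1559}{35 \cdot \frac{1}{2}} = \frac{707}{1968} + \frac{1559}{\frac{35}{2}} = \frac{707}{1968} + 1559 \cdot \frac{2}{35} = \frac{707}{1968} + \frac{3118}{35} = \frac{6160969}{68880}$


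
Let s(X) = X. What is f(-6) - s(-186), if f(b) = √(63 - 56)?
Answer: 186 + √7 ≈ 188.65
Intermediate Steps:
f(b) = √7
f(-6) - s(-186) = √7 - 1*(-186) = √7 + 186 = 186 + √7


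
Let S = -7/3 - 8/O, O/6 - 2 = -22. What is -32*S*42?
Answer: 15232/5 ≈ 3046.4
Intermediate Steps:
O = -120 (O = 12 + 6*(-22) = 12 - 132 = -120)
S = -34/15 (S = -7/3 - 8/(-120) = -7*⅓ - 8*(-1/120) = -7/3 + 1/15 = -34/15 ≈ -2.2667)
-32*S*42 = -32*(-34/15)*42 = (1088/15)*42 = 15232/5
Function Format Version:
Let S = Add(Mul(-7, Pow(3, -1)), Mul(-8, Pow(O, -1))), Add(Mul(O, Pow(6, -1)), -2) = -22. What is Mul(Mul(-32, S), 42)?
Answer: Rational(15232, 5) ≈ 3046.4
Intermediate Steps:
O = -120 (O = Add(12, Mul(6, -22)) = Add(12, -132) = -120)
S = Rational(-34, 15) (S = Add(Mul(-7, Pow(3, -1)), Mul(-8, Pow(-120, -1))) = Add(Mul(-7, Rational(1, 3)), Mul(-8, Rational(-1, 120))) = Add(Rational(-7, 3), Rational(1, 15)) = Rational(-34, 15) ≈ -2.2667)
Mul(Mul(-32, S), 42) = Mul(Mul(-32, Rational(-34, 15)), 42) = Mul(Rational(1088, 15), 42) = Rational(15232, 5)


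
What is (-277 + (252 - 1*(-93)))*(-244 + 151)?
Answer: -6324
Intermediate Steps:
(-277 + (252 - 1*(-93)))*(-244 + 151) = (-277 + (252 + 93))*(-93) = (-277 + 345)*(-93) = 68*(-93) = -6324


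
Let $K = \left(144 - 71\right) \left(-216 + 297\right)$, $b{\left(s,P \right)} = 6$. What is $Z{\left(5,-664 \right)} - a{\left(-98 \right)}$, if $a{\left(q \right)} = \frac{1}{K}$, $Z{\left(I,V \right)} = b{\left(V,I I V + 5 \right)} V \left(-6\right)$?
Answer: $\frac{141344351}{5913} \approx 23904.0$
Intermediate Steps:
$K = 5913$ ($K = 73 \cdot 81 = 5913$)
$Z{\left(I,V \right)} = - 36 V$ ($Z{\left(I,V \right)} = 6 V \left(-6\right) = - 36 V$)
$a{\left(q \right)} = \frac{1}{5913}$
$Z{\left(5,-664 \right)} - a{\left(-98 \right)} = \left(-36\right) \left(-664\right) - \frac{1}{5913} = 23904 - \frac{1}{5913} = \frac{141344351}{5913}$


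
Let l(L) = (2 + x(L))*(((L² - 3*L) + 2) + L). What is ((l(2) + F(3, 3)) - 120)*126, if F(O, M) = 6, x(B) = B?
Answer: -13356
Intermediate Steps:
l(L) = (2 + L)*(2 + L² - 2*L) (l(L) = (2 + L)*(((L² - 3*L) + 2) + L) = (2 + L)*((2 + L² - 3*L) + L) = (2 + L)*(2 + L² - 2*L))
((l(2) + F(3, 3)) - 120)*126 = (((4 + 2³ - 2*2) + 6) - 120)*126 = (((4 + 8 - 4) + 6) - 120)*126 = ((8 + 6) - 120)*126 = (14 - 120)*126 = -106*126 = -13356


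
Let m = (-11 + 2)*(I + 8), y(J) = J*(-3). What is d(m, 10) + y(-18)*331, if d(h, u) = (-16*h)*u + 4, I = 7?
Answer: 39478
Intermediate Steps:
y(J) = -3*J
m = -135 (m = (-11 + 2)*(7 + 8) = -9*15 = -135)
d(h, u) = 4 - 16*h*u (d(h, u) = -16*h*u + 4 = 4 - 16*h*u)
d(m, 10) + y(-18)*331 = (4 - 16*(-135)*10) - 3*(-18)*331 = (4 + 21600) + 54*331 = 21604 + 17874 = 39478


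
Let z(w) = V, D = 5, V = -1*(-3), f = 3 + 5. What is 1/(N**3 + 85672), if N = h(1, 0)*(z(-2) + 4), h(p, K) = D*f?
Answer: 1/22037672 ≈ 4.5377e-8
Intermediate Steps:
f = 8
V = 3
z(w) = 3
h(p, K) = 40 (h(p, K) = 5*8 = 40)
N = 280 (N = 40*(3 + 4) = 40*7 = 280)
1/(N**3 + 85672) = 1/(280**3 + 85672) = 1/(21952000 + 85672) = 1/22037672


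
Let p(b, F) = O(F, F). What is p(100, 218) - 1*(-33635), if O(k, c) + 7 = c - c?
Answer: 33628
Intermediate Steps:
O(k, c) = -7 (O(k, c) = -7 + (c - c) = -7 + 0 = -7)
p(b, F) = -7
p(100, 218) - 1*(-33635) = -7 - 1*(-33635) = -7 + 33635 = 33628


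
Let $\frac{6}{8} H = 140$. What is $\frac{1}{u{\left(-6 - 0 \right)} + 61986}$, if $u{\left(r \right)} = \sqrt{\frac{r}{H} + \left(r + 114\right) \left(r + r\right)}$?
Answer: $\frac{5785360}{358611445923} - \frac{2 i \sqrt{2822470}}{358611445923} \approx 1.6133 \cdot 10^{-5} - 9.3696 \cdot 10^{-9} i$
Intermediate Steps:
$H = \frac{560}{3}$ ($H = \frac{4}{3} \cdot 140 = \frac{560}{3} \approx 186.67$)
$u{\left(r \right)} = \sqrt{\frac{3 r}{560} + 2 r \left(114 + r\right)}$ ($u{\left(r \right)} = \sqrt{\frac{r}{\frac{560}{3}} + \left(r + 114\right) \left(r + r\right)} = \sqrt{r \frac{3}{560} + \left(114 + r\right) 2 r} = \sqrt{\frac{3 r}{560} + 2 r \left(114 + r\right)}$)
$\frac{1}{u{\left(-6 - 0 \right)} + 61986} = \frac{1}{\frac{\sqrt{35} \sqrt{\left(-6 - 0\right) \left(127683 + 1120 \left(-6 - 0\right)\right)}}{140} + 61986} = \frac{1}{\frac{\sqrt{35} \sqrt{\left(-6 + 0\right) \left(127683 + 1120 \left(-6 + 0\right)\right)}}{140} + 61986} = \frac{1}{\frac{\sqrt{35} \sqrt{- 6 \left(127683 + 1120 \left(-6\right)\right)}}{140} + 61986} = \frac{1}{\frac{\sqrt{35} \sqrt{- 6 \left(127683 - 6720\right)}}{140} + 61986} = \frac{1}{\frac{\sqrt{35} \sqrt{\left(-6\right) 120963}}{140} + 61986} = \frac{1}{\frac{\sqrt{35} \sqrt{-725778}}{140} + 61986} = \frac{1}{\frac{\sqrt{35} \cdot 3 i \sqrt{80642}}{140} + 61986} = \frac{1}{\frac{3 i \sqrt{2822470}}{140} + 61986} = \frac{1}{61986 + \frac{3 i \sqrt{2822470}}{140}}$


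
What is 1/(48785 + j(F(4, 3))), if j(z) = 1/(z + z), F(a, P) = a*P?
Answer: 24/1170841 ≈ 2.0498e-5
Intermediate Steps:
F(a, P) = P*a
j(z) = 1/(2*z)
1/(48785 + j(F(4, 3))) = 1/(48785 + 1/(2*((3*4)))) = 1/(48785 + (½)/12) = 1/(48785 + (½)*(1/12)) = 1/(48785 + 1/24) = 1/(1170841/24) = 24/1170841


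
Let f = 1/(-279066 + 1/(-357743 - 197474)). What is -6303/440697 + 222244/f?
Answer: -5058462875355429180905/81560822083 ≈ -6.2021e+10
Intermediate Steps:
f = -555217/154942187323 (f = 1/(-279066 + 1/(-555217)) = 1/(-279066 - 1/555217) = 1/(-154942187323/555217) = -555217/154942187323 ≈ -3.5834e-6)
-6303/440697 + 222244/f = -6303/440697 + 222244/(-555217/154942187323) = -6303*1/440697 + 222244*(-154942187323/555217) = -2101/146899 - 34434971479412812/555217 = -5058462875355429180905/81560822083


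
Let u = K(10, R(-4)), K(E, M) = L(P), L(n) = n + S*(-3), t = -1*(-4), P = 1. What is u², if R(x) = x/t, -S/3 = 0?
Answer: 1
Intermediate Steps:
S = 0 (S = -3*0 = 0)
t = 4
L(n) = n (L(n) = n + 0*(-3) = n + 0 = n)
R(x) = x/4
K(E, M) = 1
u = 1
u² = 1² = 1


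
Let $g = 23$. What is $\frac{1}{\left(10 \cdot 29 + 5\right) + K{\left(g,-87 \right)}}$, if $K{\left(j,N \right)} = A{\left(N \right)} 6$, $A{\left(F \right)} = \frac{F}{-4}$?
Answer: $\frac{2}{851} \approx 0.0023502$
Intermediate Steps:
$A{\left(F \right)} = - \frac{F}{4}$ ($A{\left(F \right)} = F \left(- \frac{1}{4}\right) = - \frac{F}{4}$)
$K{\left(j,N \right)} = - \frac{3 N}{2}$ ($K{\left(j,N \right)} = - \frac{N}{4} \cdot 6 = - \frac{3 N}{2}$)
$\frac{1}{\left(10 \cdot 29 + 5\right) + K{\left(g,-87 \right)}} = \frac{1}{\left(10 \cdot 29 + 5\right) - - \frac{261}{2}} = \frac{1}{\left(290 + 5\right) + \frac{261}{2}} = \frac{1}{295 + \frac{261}{2}} = \frac{1}{\frac{851}{2}} = \frac{2}{851}$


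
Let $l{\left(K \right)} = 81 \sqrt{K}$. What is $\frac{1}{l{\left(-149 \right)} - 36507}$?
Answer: $- \frac{12169}{444579546} - \frac{9 i \sqrt{149}}{148193182} \approx -2.7372 \cdot 10^{-5} - 7.4132 \cdot 10^{-7} i$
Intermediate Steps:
$\frac{1}{l{\left(-149 \right)} - 36507} = \frac{1}{81 \sqrt{-149} - 36507} = \frac{1}{81 i \sqrt{149} - 36507} = \frac{1}{-36507 + 81 i \sqrt{149}}$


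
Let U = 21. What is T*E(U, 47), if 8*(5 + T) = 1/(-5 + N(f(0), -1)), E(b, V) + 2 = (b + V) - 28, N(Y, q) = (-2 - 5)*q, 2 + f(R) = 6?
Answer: -1501/8 ≈ -187.63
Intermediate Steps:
f(R) = 4 (f(R) = -2 + 6 = 4)
N(Y, q) = -7*q
E(b, V) = -30 + V + b (E(b, V) = -2 + ((b + V) - 28) = -2 + ((V + b) - 28) = -2 + (-28 + V + b) = -30 + V + b)
T = -79/16 (T = -5 + 1/(8*(-5 - 7*(-1))) = -5 + 1/(8*(-5 + 7)) = -5 + (1/8)/2 = -5 + (1/8)*(1/2) = -5 + 1/16 = -79/16 ≈ -4.9375)
T*E(U, 47) = -79*(-30 + 47 + 21)/16 = -79/16*38 = -1501/8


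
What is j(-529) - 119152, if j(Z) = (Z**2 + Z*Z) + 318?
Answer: 440848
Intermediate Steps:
j(Z) = 318 + 2*Z**2 (j(Z) = (Z**2 + Z**2) + 318 = 2*Z**2 + 318 = 318 + 2*Z**2)
j(-529) - 119152 = (318 + 2*(-529)**2) - 119152 = (318 + 2*279841) - 119152 = (318 + 559682) - 119152 = 560000 - 119152 = 440848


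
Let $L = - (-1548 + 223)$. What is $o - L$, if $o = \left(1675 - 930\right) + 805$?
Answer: $225$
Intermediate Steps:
$o = 1550$ ($o = 745 + 805 = 1550$)
$L = 1325$ ($L = \left(-1\right) \left(-1325\right) = 1325$)
$o - L = 1550 - 1325 = 225$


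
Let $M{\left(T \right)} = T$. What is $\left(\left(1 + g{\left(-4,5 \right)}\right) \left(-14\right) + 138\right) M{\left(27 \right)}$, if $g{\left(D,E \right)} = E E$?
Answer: $-6102$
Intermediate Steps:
$g{\left(D,E \right)} = E^{2}$
$\left(\left(1 + g{\left(-4,5 \right)}\right) \left(-14\right) + 138\right) M{\left(27 \right)} = \left(\left(1 + 5^{2}\right) \left(-14\right) + 138\right) 27 = \left(\left(1 + 25\right) \left(-14\right) + 138\right) 27 = \left(26 \left(-14\right) + 138\right) 27 = \left(-364 + 138\right) 27 = \left(-226\right) 27 = -6102$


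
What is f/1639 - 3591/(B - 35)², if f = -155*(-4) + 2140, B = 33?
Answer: -5874609/6556 ≈ -896.07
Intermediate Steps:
f = 2760 (f = 620 + 2140 = 2760)
f/1639 - 3591/(B - 35)² = 2760/1639 - 3591/(33 - 35)² = 2760*(1/1639) - 3591/((-2)²) = 2760/1639 - 3591/4 = -5874609/6556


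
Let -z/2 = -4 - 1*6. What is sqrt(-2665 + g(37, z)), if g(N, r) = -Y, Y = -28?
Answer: 3*I*sqrt(293) ≈ 51.352*I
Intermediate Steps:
z = 20 (z = -2*(-4 - 1*6) = -2*(-4 - 6) = -2*(-10) = 20)
g(N, r) = 28 (g(N, r) = -1*(-28) = 28)
sqrt(-2665 + g(37, z)) = sqrt(-2665 + 28) = sqrt(-2637) = 3*I*sqrt(293)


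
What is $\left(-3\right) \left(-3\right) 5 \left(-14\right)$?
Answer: $-630$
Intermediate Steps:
$\left(-3\right) \left(-3\right) 5 \left(-14\right) = 9 \cdot 5 \left(-14\right) = 45 \left(-14\right) = -630$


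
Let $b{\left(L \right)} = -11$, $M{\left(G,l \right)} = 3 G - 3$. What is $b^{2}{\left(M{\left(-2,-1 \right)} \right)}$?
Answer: $121$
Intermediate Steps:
$M{\left(G,l \right)} = -3 + 3 G$
$b^{2}{\left(M{\left(-2,-1 \right)} \right)} = \left(-11\right)^{2} = 121$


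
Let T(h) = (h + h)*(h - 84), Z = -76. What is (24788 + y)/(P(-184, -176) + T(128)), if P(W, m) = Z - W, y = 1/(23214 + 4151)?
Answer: 678323621/311194780 ≈ 2.1797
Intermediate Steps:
y = 1/27365 ≈ 3.6543e-5
P(W, m) = -76 - W
T(h) = 2*h*(-84 + h) (T(h) = (2*h)*(-84 + h) = 2*h*(-84 + h))
(24788 + y)/(P(-184, -176) + T(128)) = (24788 + 1/27365)/((-76 - 1*(-184)) + 2*128*(-84 + 128)) = 678323621/(27365*((-76 + 184) + 2*128*44)) = 678323621/(27365*(108 + 11264)) = (678323621/27365)/11372 = (678323621/27365)*(1/11372) = 678323621/311194780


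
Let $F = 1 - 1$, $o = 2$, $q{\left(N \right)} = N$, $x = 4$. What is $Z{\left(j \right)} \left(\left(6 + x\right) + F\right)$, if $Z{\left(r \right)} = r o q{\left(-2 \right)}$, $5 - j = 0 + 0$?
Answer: $-200$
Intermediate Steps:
$j = 5$ ($j = 5 - \left(0 + 0\right) = 5 - 0 = 5 + 0 = 5$)
$F = 0$
$Z{\left(r \right)} = - 4 r$ ($Z{\left(r \right)} = r 2 \left(-2\right) = 2 r \left(-2\right) = - 4 r$)
$Z{\left(j \right)} \left(\left(6 + x\right) + F\right) = \left(-4\right) 5 \left(\left(6 + 4\right) + 0\right) = - 20 \left(10 + 0\right) = \left(-20\right) 10 = -200$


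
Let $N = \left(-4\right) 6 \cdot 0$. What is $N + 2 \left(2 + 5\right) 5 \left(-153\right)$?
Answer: $-10710$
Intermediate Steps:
$N = 0$ ($N = \left(-24\right) 0 = 0$)
$N + 2 \left(2 + 5\right) 5 \left(-153\right) = 0 + 2 \left(2 + 5\right) 5 \left(-153\right) = 0 + 2 \cdot 7 \cdot 5 \left(-153\right) = 0 + 14 \cdot 5 \left(-153\right) = 0 + 70 \left(-153\right) = 0 - 10710 = -10710$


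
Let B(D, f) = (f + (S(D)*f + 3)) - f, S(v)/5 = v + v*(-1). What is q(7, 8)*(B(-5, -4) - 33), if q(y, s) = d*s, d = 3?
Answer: -720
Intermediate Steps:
S(v) = 0 (S(v) = 5*(v + v*(-1)) = 5*(v - v) = 5*0 = 0)
B(D, f) = 3 (B(D, f) = (f + (0*f + 3)) - f = (f + (0 + 3)) - f = (f + 3) - f = (3 + f) - f = 3)
q(y, s) = 3*s
q(7, 8)*(B(-5, -4) - 33) = (3*8)*(3 - 33) = 24*(-30) = -720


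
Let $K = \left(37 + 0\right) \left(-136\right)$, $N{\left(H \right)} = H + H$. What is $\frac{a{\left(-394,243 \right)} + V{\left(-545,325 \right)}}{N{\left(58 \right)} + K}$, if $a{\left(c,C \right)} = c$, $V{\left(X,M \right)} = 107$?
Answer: $\frac{287}{4916} \approx 0.058381$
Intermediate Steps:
$N{\left(H \right)} = 2 H$
$K = -5032$ ($K = 37 \left(-136\right) = -5032$)
$\frac{a{\left(-394,243 \right)} + V{\left(-545,325 \right)}}{N{\left(58 \right)} + K} = \frac{-394 + 107}{2 \cdot 58 - 5032} = - \frac{287}{116 - 5032} = - \frac{287}{-4916} = \left(-287\right) \left(- \frac{1}{4916}\right) = \frac{287}{4916}$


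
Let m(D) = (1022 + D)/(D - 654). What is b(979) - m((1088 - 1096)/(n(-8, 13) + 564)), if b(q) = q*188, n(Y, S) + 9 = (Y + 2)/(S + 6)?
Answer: 634309130461/3446329 ≈ 1.8405e+5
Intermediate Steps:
n(Y, S) = -9 + (2 + Y)/(6 + S) (n(Y, S) = -9 + (Y + 2)/(S + 6) = -9 + (2 + Y)/(6 + S))
b(q) = 188*q
m(D) = (1022 + D)/(-654 + D)
b(979) - m((1088 - 1096)/(n(-8, 13) + 564)) = 188*979 - (1022 + (1088 - 1096)/((-52 - 8 - 9*13)/(6 + 13) + 564))/(-654 + (1088 - 1096)/((-52 - 8 - 9*13)/(6 + 13) + 564)) = 184052 - (1022 - 8/((-52 - 8 - 117)/19 + 564))/(-654 - 8/((-52 - 8 - 117)/19 + 564)) = 184052 - (1022 - 8/((1/19)*(-177) + 564))/(-654 - 8/((1/19)*(-177) + 564)) = 184052 - (1022 - 8/(-177/19 + 564))/(-654 - 8/(-177/19 + 564)) = 184052 - (1022 - 8/10539/19)/(-654 - 8/10539/19) = 184052 - (1022 - 8*19/10539)/(-654 - 8*19/10539) = 184052 - (1022 - 152/10539)/(-654 - 152/10539) = 184052 - 10770706/((-6892658/10539)*10539) = 184052 - (-10539)*10770706/(6892658*10539) = 184052 - 1*(-5385353/3446329) = 184052 + 5385353/3446329 = 634309130461/3446329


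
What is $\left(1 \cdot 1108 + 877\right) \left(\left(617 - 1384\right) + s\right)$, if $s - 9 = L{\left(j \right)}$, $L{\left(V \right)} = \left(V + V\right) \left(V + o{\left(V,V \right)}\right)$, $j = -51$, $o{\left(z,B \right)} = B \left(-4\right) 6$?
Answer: $-239001940$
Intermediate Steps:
$o{\left(z,B \right)} = - 24 B$ ($o{\left(z,B \right)} = - 4 B 6 = - 24 B$)
$L{\left(V \right)} = - 46 V^{2}$ ($L{\left(V \right)} = \left(V + V\right) \left(V - 24 V\right) = 2 V \left(- 23 V\right) = - 46 V^{2}$)
$s = -119637$ ($s = 9 - 46 \left(-51\right)^{2} = 9 - 119646 = -119637$)
$\left(1 \cdot 1108 + 877\right) \left(\left(617 - 1384\right) + s\right) = \left(1 \cdot 1108 + 877\right) \left(\left(617 - 1384\right) - 119637\right) = \left(1108 + 877\right) \left(-767 - 119637\right) = 1985 \left(-120404\right) = -239001940$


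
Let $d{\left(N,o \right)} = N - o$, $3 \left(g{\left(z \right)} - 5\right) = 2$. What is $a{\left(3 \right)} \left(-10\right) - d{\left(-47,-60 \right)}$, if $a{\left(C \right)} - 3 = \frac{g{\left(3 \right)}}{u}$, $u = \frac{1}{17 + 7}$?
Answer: $-1403$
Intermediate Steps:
$g{\left(z \right)} = \frac{17}{3}$ ($g{\left(z \right)} = 5 + \frac{1}{3} \cdot 2 = 5 + \frac{2}{3} = \frac{17}{3}$)
$u = \frac{1}{24} \approx 0.041667$
$a{\left(C \right)} = 139$ ($a{\left(C \right)} = 3 + \frac{17 \frac{1}{\frac{1}{24}}}{3} = 3 + \frac{17}{3} \cdot 24 = 3 + 136 = 139$)
$a{\left(3 \right)} \left(-10\right) - d{\left(-47,-60 \right)} = 139 \left(-10\right) - \left(-47 - -60\right) = -1390 - \left(-47 + 60\right) = -1390 - 13 = -1403$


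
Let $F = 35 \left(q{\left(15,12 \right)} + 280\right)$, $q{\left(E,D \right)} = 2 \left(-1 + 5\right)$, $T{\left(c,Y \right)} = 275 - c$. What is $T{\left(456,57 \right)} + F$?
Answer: $9899$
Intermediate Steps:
$q{\left(E,D \right)} = 8$ ($q{\left(E,D \right)} = 2 \cdot 4 = 8$)
$F = 10080$ ($F = 35 \left(8 + 280\right) = 35 \cdot 288 = 10080$)
$T{\left(456,57 \right)} + F = \left(275 - 456\right) + 10080 = -181 + 10080 = 9899$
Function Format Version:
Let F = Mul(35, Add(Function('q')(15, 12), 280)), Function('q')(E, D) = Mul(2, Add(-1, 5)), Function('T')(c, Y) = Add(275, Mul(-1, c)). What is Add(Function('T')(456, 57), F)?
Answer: 9899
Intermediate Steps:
Function('q')(E, D) = 8 (Function('q')(E, D) = Mul(2, 4) = 8)
F = 10080 (F = Mul(35, Add(8, 280)) = Mul(35, 288) = 10080)
Add(Function('T')(456, 57), F) = Add(Add(275, Mul(-1, 456)), 10080) = Add(Add(275, -456), 10080) = Add(-181, 10080) = 9899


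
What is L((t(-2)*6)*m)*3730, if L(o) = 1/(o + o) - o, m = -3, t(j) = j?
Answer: -4832215/36 ≈ -1.3423e+5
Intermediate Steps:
L(o) = 1/(2*o) - o
L((t(-2)*6)*m)*3730 = (1/(2*((-2*6*(-3)))) - (-2*6)*(-3))*3730 = (1/(2*((-12*(-3)))) - (-12)*(-3))*3730 = ((½)/36 - 1*36)*3730 = ((½)*(1/36) - 36)*3730 = (1/72 - 36)*3730 = -2591/72*3730 = -4832215/36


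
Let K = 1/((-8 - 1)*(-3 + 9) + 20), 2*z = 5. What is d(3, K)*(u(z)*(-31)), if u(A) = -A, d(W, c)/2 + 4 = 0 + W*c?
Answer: -21545/34 ≈ -633.68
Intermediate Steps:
z = 5/2 (z = (½)*5 = 5/2 ≈ 2.5000)
K = -1/34 (K = 1/(-9*6 + 20) = 1/(-54 + 20) = 1/(-34) = -1/34 ≈ -0.029412)
d(W, c) = -8 + 2*W*c (d(W, c) = -8 + 2*(0 + W*c) = -8 + 2*(W*c) = -8 + 2*W*c)
d(3, K)*(u(z)*(-31)) = (-8 + 2*3*(-1/34))*(-1*5/2*(-31)) = (-8 - 3/17)*(-5/2*(-31)) = -139/17*155/2 = -21545/34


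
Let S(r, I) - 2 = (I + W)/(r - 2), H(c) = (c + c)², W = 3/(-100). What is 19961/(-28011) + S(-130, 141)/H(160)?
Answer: -8993513286889/12620636160000 ≈ -0.71260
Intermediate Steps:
W = -3/100 (W = 3*(-1/100) = -3/100 ≈ -0.030000)
H(c) = 4*c² (H(c) = (2*c)² = 4*c²)
S(r, I) = 2 + (-3/100 + I)/(-2 + r) (S(r, I) = 2 + (I - 3/100)/(r - 2) = 2 + (-3/100 + I)/(-2 + r))
19961/(-28011) + S(-130, 141)/H(160) = 19961/(-28011) + ((-403/100 + 141 + 2*(-130))/(-2 - 130))/((4*160²)) = 19961*(-1/28011) + ((-403/100 + 141 - 260)/(-132))/((4*25600)) = -19961/28011 - 1/132*(-12303/100)/102400 = -19961/28011 + (4101/4400)*(1/102400) = -19961/28011 + 4101/450560000 = -8993513286889/12620636160000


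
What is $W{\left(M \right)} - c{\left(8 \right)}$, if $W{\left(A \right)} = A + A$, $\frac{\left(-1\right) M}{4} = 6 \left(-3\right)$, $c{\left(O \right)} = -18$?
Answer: $162$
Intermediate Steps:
$M = 72$ ($M = - 4 \cdot 6 \left(-3\right) = \left(-4\right) \left(-18\right) = 72$)
$W{\left(A \right)} = 2 A$
$W{\left(M \right)} - c{\left(8 \right)} = 2 \cdot 72 - -18 = 144 + 18 = 162$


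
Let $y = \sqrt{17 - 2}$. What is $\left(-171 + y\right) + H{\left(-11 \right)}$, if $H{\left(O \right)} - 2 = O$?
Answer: $-180 + \sqrt{15} \approx -176.13$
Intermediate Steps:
$y = \sqrt{15} \approx 3.873$
$H{\left(O \right)} = 2 + O$
$\left(-171 + y\right) + H{\left(-11 \right)} = \left(-171 + \sqrt{15}\right) + \left(2 - 11\right) = \left(-171 + \sqrt{15}\right) - 9 = -180 + \sqrt{15}$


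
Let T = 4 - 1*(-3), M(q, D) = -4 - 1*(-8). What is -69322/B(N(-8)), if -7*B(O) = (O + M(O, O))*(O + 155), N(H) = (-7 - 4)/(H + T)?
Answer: 242627/1245 ≈ 194.88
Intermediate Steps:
M(q, D) = 4 (M(q, D) = -4 + 8 = 4)
T = 7 (T = 4 + 3 = 7)
N(H) = -11/(7 + H) (N(H) = (-7 - 4)/(H + 7) = -11/(7 + H))
B(O) = -(4 + O)*(155 + O)/7 (B(O) = -(O + 4)*(O + 155)/7 = -(4 + O)*(155 + O)/7)
-69322/B(N(-8)) = -69322/(-620/7 - (-1749)/(7*(7 - 8)) - 121/(7 - 8)²/7) = -69322/(-620/7 - (-1749)/(7*(-1)) - (-11/(-1))²/7) = -69322/(-620/7 - (-1749)*(-1)/7 - (-11*(-1))²/7) = -69322/(-620/7 - 159/7*11 - ⅐*11²) = -69322/(-620/7 - 1749/7 - ⅐*121) = -69322/(-620/7 - 1749/7 - 121/7) = -69322/(-2490/7) = -69322*(-7/2490) = 242627/1245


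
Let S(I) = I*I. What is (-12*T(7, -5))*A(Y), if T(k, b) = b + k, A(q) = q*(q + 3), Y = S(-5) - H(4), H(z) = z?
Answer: -12096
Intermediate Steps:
S(I) = I**2
Y = 21 (Y = (-5)**2 - 1*4 = 25 - 4 = 21)
A(q) = q*(3 + q)
(-12*T(7, -5))*A(Y) = (-12*(-5 + 7))*(21*(3 + 21)) = (-12*2)*(21*24) = -24*504 = -12096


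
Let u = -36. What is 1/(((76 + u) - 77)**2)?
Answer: 1/1369 ≈ 0.00073046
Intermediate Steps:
1/(((76 + u) - 77)**2) = 1/(((76 - 36) - 77)**2) = 1/((40 - 77)**2) = 1/((-37)**2) = 1/1369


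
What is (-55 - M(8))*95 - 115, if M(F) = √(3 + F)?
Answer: -5340 - 95*√11 ≈ -5655.1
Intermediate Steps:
(-55 - M(8))*95 - 115 = (-55 - √(3 + 8))*95 - 115 = (-55 - √11)*95 - 115 = (-5225 - 95*√11) - 115 = -5340 - 95*√11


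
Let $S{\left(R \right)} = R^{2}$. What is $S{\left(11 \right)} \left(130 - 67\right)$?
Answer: $7623$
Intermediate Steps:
$S{\left(11 \right)} \left(130 - 67\right) = 11^{2} \left(130 - 67\right) = 121 \cdot 63 = 7623$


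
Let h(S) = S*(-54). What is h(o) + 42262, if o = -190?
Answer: 52522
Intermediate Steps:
h(S) = -54*S
h(o) + 42262 = -54*(-190) + 42262 = 10260 + 42262 = 52522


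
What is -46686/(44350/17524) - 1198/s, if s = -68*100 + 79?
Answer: -2749284056122/149038175 ≈ -18447.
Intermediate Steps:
s = -6721 (s = -6800 + 79 = -6721)
-46686/(44350/17524) - 1198/s = -46686/(44350/17524) - 1198/(-6721) = -46686/(44350*(1/17524)) - 1198*(-1/6721) = -46686/22175/8762 + 1198/6721 = -46686*8762/22175 + 1198/6721 = -409062732/22175 + 1198/6721 = -2749284056122/149038175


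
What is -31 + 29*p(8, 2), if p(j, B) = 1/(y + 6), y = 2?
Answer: -219/8 ≈ -27.375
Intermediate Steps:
p(j, B) = ⅛ (p(j, B) = 1/(2 + 6) = 1/8 = ⅛)
-31 + 29*p(8, 2) = -31 + 29*(⅛) = -31 + 29/8 = -219/8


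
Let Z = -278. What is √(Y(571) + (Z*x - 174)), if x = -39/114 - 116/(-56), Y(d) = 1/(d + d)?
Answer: I*√15104684655746/151886 ≈ 25.588*I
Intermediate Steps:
Y(d) = 1/(2*d)
x = 230/133 (x = -39*1/114 - 116*(-1/56) = -13/38 + 29/14 = 230/133 ≈ 1.7293)
√(Y(571) + (Z*x - 174)) = √((½)/571 + (-278*230/133 - 174)) = √((½)*(1/571) + (-63940/133 - 174)) = √(1/1142 - 87082/133) = √(-99447511/151886) = I*√15104684655746/151886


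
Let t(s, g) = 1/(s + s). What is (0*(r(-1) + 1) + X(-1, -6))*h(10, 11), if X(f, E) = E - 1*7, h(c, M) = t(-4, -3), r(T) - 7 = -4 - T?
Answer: 13/8 ≈ 1.6250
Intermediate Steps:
t(s, g) = 1/(2*s)
r(T) = 3 - T (r(T) = 7 + (-4 - T) = 3 - T)
h(c, M) = -1/8 (h(c, M) = (1/2)/(-4) = (1/2)*(-1/4) = -1/8)
X(f, E) = -7 + E (X(f, E) = E - 7 = -7 + E)
(0*(r(-1) + 1) + X(-1, -6))*h(10, 11) = (0*((3 - 1*(-1)) + 1) + (-7 - 6))*(-1/8) = (0*((3 + 1) + 1) - 13)*(-1/8) = (0*(4 + 1) - 13)*(-1/8) = (0*5 - 13)*(-1/8) = (0 - 13)*(-1/8) = -13*(-1/8) = 13/8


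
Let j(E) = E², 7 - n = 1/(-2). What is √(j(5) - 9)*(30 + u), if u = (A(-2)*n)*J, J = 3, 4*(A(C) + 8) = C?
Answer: -645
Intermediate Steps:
A(C) = -8 + C/4
n = 15/2 (n = 7 - 1/(-2) = 7 - (-1)/2 = 7 - 1*(-½) = 7 + ½ = 15/2 ≈ 7.5000)
u = -765/4 (u = ((-8 + (¼)*(-2))*(15/2))*3 = ((-8 - ½)*(15/2))*3 = -17/2*15/2*3 = -255/4*3 = -765/4 ≈ -191.25)
√(j(5) - 9)*(30 + u) = √(5² - 9)*(30 - 765/4) = √(25 - 9)*(-645/4) = √16*(-645/4) = 4*(-645/4) = -645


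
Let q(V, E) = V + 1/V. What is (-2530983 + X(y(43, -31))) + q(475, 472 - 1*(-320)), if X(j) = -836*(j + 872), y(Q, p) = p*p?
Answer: -1929875599/475 ≈ -4.0629e+6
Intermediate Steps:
y(Q, p) = p**2
X(j) = -728992 - 836*j (X(j) = -836*(872 + j) = -728992 - 836*j)
(-2530983 + X(y(43, -31))) + q(475, 472 - 1*(-320)) = (-2530983 + (-728992 - 836*(-31)**2)) + (475 + 1/475) = (-2530983 + (-728992 - 836*961)) + (475 + 1/475) = (-2530983 + (-728992 - 803396)) + 225626/475 = (-2530983 - 1532388) + 225626/475 = -4063371 + 225626/475 = -1929875599/475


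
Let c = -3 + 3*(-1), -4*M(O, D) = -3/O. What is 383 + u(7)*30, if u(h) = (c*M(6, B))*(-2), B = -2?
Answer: 428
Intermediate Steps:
M(O, D) = 3/(4*O) (M(O, D) = -(-3)/(4*O) = 3/(4*O))
c = -6 (c = -3 - 3 = -6)
u(h) = 3/2 (u(h) = -9/(2*6)*(-2) = -6*⅛*(-2) = -¾*(-2) = 3/2)
383 + u(7)*30 = 383 + (3/2)*30 = 383 + 45 = 428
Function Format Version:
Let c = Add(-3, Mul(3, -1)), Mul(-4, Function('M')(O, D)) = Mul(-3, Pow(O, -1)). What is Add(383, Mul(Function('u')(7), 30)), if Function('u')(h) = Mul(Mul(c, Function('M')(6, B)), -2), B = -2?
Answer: 428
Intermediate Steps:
Function('M')(O, D) = Mul(Rational(3, 4), Pow(O, -1)) (Function('M')(O, D) = Mul(Rational(-1, 4), Mul(-3, Pow(O, -1))) = Mul(Rational(3, 4), Pow(O, -1)))
c = -6 (c = Add(-3, -3) = -6)
Function('u')(h) = Rational(3, 2) (Function('u')(h) = Mul(Mul(-6, Mul(Rational(3, 4), Pow(6, -1))), -2) = Mul(Mul(-6, Mul(Rational(3, 4), Rational(1, 6))), -2) = Mul(Mul(-6, Rational(1, 8)), -2) = Mul(Rational(-3, 4), -2) = Rational(3, 2))
Add(383, Mul(Function('u')(7), 30)) = Add(383, Mul(Rational(3, 2), 30)) = Add(383, 45) = 428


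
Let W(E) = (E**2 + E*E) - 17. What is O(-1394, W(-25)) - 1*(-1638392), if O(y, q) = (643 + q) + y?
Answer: 1638874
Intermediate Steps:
W(E) = -17 + 2*E**2 (W(E) = (E**2 + E**2) - 17 = 2*E**2 - 17 = -17 + 2*E**2)
O(y, q) = 643 + q + y
O(-1394, W(-25)) - 1*(-1638392) = (643 + (-17 + 2*(-25)**2) - 1394) - 1*(-1638392) = (643 + (-17 + 2*625) - 1394) + 1638392 = (643 + (-17 + 1250) - 1394) + 1638392 = (643 + 1233 - 1394) + 1638392 = 482 + 1638392 = 1638874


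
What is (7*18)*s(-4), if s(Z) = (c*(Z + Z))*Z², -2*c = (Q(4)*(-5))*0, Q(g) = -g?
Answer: 0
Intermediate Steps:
c = 0 (c = --1*4*(-5)*0/2 = -(-4*(-5))*0/2 = -10*0 = -½*0 = 0)
s(Z) = 0 (s(Z) = (0*(Z + Z))*Z² = (0*(2*Z))*Z² = 0*Z² = 0)
(7*18)*s(-4) = (7*18)*0 = 126*0 = 0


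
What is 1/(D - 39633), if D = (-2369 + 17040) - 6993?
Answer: -1/31955 ≈ -3.1294e-5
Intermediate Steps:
D = 7678 (D = 14671 - 6993 = 7678)
1/(D - 39633) = 1/(7678 - 39633) = 1/(-31955) = -1/31955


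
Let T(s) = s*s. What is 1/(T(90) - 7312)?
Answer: 1/788 ≈ 0.0012690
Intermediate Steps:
T(s) = s**2
1/(T(90) - 7312) = 1/(90**2 - 7312) = 1/(8100 - 7312) = 1/788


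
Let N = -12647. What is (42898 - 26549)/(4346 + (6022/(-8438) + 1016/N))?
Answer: 872344922857/231850167157 ≈ 3.7625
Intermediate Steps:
(42898 - 26549)/(4346 + (6022/(-8438) + 1016/N)) = (42898 - 26549)/(4346 + (6022/(-8438) + 1016/(-12647))) = 16349/(4346 + (6022*(-1/8438) + 1016*(-1/12647))) = 16349/(4346 + (-3011/4219 - 1016/12647)) = 16349/(4346 - 42366621/53357693) = 16349/(231850167157/53357693) = 16349*(53357693/231850167157) = 872344922857/231850167157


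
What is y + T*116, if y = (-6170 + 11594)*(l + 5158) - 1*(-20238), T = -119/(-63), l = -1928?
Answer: 157859794/9 ≈ 1.7540e+7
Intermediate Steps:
T = 17/9 (T = -119*(-1/63) = 17/9 ≈ 1.8889)
y = 17539758 (y = (-6170 + 11594)*(-1928 + 5158) - 1*(-20238) = 5424*3230 + 20238 = 17519520 + 20238 = 17539758)
y + T*116 = 17539758 + (17/9)*116 = 17539758 + 1972/9 = 157859794/9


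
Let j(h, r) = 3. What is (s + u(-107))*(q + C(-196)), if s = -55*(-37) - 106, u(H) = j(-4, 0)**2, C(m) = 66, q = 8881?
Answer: 17339286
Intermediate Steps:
u(H) = 9 (u(H) = 3**2 = 9)
s = 1929 (s = 2035 - 106 = 1929)
(s + u(-107))*(q + C(-196)) = (1929 + 9)*(8881 + 66) = 1938*8947 = 17339286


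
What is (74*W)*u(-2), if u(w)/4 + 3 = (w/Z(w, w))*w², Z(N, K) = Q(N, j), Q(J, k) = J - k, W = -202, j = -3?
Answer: 657712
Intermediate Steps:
Z(N, K) = 3 + N (Z(N, K) = N - 1*(-3) = N + 3 = 3 + N)
u(w) = -12 + 4*w³/(3 + w) (u(w) = -12 + 4*((w/(3 + w))*w²) = -12 + 4*(w³/(3 + w)) = -12 + 4*w³/(3 + w))
(74*W)*u(-2) = (74*(-202))*(4*(-9 + (-2)³ - 3*(-2))/(3 - 2)) = -59792*(-9 - 8 + 6)/1 = -59792*(-11) = -14948*(-44) = 657712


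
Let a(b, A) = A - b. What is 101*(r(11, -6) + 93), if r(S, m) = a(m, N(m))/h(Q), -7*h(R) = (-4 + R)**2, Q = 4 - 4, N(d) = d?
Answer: 9393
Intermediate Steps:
Q = 0
h(R) = -(-4 + R)**2/7
r(S, m) = 0 (r(S, m) = (m - m)/((-(-4 + 0)**2/7)) = 0/((-1/7*(-4)**2)) = 0/((-1/7*16)) = 0/(-16/7) = 0*(-7/16) = 0)
101*(r(11, -6) + 93) = 101*(0 + 93) = 101*93 = 9393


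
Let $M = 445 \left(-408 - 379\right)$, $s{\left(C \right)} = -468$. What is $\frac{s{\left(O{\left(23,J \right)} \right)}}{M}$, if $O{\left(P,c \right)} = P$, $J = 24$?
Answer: $\frac{468}{350215} \approx 0.0013363$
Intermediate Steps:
$M = -350215$ ($M = 445 \left(-787\right) = -350215$)
$\frac{s{\left(O{\left(23,J \right)} \right)}}{M} = - \frac{468}{-350215} = \left(-468\right) \left(- \frac{1}{350215}\right) = \frac{468}{350215}$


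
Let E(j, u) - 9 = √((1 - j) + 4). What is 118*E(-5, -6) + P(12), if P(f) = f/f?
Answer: 1063 + 118*√10 ≈ 1436.1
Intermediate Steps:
E(j, u) = 9 + √(5 - j) (E(j, u) = 9 + √((1 - j) + 4) = 9 + √(5 - j))
P(f) = 1
118*E(-5, -6) + P(12) = 118*(9 + √(5 - 1*(-5))) + 1 = 118*(9 + √(5 + 5)) + 1 = 118*(9 + √10) + 1 = (1062 + 118*√10) + 1 = 1063 + 118*√10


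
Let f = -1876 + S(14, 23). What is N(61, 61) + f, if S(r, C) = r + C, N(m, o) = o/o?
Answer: -1838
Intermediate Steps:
N(m, o) = 1
S(r, C) = C + r
f = -1839 (f = -1876 + (23 + 14) = -1876 + 37 = -1839)
N(61, 61) + f = 1 - 1839 = -1838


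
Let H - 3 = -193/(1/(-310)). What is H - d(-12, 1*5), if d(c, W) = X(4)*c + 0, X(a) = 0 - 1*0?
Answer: 59833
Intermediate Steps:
X(a) = 0 (X(a) = 0 + 0 = 0)
d(c, W) = 0 (d(c, W) = 0*c + 0 = 0 + 0 = 0)
H = 59833 (H = 3 - 193/(1/(-310)) = 3 - 193/(-1/310) = 3 - 193*(-310) = 3 + 59830 = 59833)
H - d(-12, 1*5) = 59833 - 1*0 = 59833 + 0 = 59833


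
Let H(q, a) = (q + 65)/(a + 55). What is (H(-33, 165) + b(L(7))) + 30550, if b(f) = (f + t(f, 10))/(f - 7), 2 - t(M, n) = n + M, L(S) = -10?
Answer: 28564826/935 ≈ 30551.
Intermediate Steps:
t(M, n) = 2 - M - n (t(M, n) = 2 - (n + M) = 2 - (M + n) = 2 + (-M - n) = 2 - M - n)
b(f) = -8/(-7 + f) (b(f) = (f + (2 - f - 1*10))/(f - 7) = (f + (2 - f - 10))/(-7 + f) = (f + (-8 - f))/(-7 + f) = -8/(-7 + f))
H(q, a) = (65 + q)/(55 + a)
(H(-33, 165) + b(L(7))) + 30550 = ((65 - 33)/(55 + 165) - 8/(-7 - 10)) + 30550 = (32/220 - 8/(-17)) + 30550 = ((1/220)*32 - 8*(-1/17)) + 30550 = (8/55 + 8/17) + 30550 = 576/935 + 30550 = 28564826/935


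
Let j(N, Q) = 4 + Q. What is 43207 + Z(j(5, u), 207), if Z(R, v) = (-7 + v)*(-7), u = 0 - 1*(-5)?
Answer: 41807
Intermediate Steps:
u = 5 (u = 0 + 5 = 5)
Z(R, v) = 49 - 7*v
43207 + Z(j(5, u), 207) = 43207 + (49 - 7*207) = 43207 + (49 - 1449) = 43207 - 1400 = 41807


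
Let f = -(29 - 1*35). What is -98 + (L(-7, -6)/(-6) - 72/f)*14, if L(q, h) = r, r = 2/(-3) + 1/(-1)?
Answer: -2359/9 ≈ -262.11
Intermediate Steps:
r = -5/3 (r = 2*(-1/3) + 1*(-1) = -2/3 - 1 = -5/3 ≈ -1.6667)
L(q, h) = -5/3
f = 6 (f = -(29 - 35) = -1*(-6) = 6)
-98 + (L(-7, -6)/(-6) - 72/f)*14 = -98 + (-5/3/(-6) - 72/6)*14 = -98 + (-5/3*(-1/6) - 72*1/6)*14 = -98 + (5/18 - 12)*14 = -98 - 211/18*14 = -98 - 1477/9 = -2359/9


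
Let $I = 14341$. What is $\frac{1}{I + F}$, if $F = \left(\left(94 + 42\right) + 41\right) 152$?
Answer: $\frac{1}{41245} \approx 2.4245 \cdot 10^{-5}$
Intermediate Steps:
$F = 26904$ ($F = \left(136 + 41\right) 152 = 177 \cdot 152 = 26904$)
$\frac{1}{I + F} = \frac{1}{14341 + 26904} = \frac{1}{41245}$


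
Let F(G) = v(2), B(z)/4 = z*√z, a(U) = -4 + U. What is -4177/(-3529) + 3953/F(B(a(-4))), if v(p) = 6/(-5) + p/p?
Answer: -69746508/3529 ≈ -19764.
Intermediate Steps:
v(p) = -⅕ (v(p) = 6*(-⅕) + 1 = -6/5 + 1 = -⅕)
B(z) = 4*z^(3/2) (B(z) = 4*(z*√z) = 4*z^(3/2))
F(G) = -⅕
-4177/(-3529) + 3953/F(B(a(-4))) = -4177/(-3529) + 3953/(-⅕) = -4177*(-1/3529) + 3953*(-5) = 4177/3529 - 19765 = -69746508/3529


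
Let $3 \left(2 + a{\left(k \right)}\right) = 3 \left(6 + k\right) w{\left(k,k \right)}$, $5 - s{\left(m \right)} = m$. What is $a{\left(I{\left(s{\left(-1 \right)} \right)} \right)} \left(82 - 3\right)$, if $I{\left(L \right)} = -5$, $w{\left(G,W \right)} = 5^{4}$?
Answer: $49217$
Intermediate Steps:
$s{\left(m \right)} = 5 - m$
$w{\left(G,W \right)} = 625$
$a{\left(k \right)} = 3748 + 625 k$ ($a{\left(k \right)} = -2 + \frac{3 \left(6 + k\right) 625}{3} = -2 + \frac{\left(18 + 3 k\right) 625}{3} = -2 + \frac{11250 + 1875 k}{3} = -2 + \left(3750 + 625 k\right) = 3748 + 625 k$)
$a{\left(I{\left(s{\left(-1 \right)} \right)} \right)} \left(82 - 3\right) = \left(3748 + 625 \left(-5\right)\right) \left(82 - 3\right) = \left(3748 - 3125\right) 79 = 623 \cdot 79 = 49217$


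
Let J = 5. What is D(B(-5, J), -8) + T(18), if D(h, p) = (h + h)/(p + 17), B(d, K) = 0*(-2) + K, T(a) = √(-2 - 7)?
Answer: 10/9 + 3*I ≈ 1.1111 + 3.0*I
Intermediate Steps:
T(a) = 3*I (T(a) = √(-9) = 3*I)
B(d, K) = K (B(d, K) = 0 + K = K)
D(h, p) = 2*h/(17 + p) (D(h, p) = (2*h)/(17 + p) = 2*h/(17 + p))
D(B(-5, J), -8) + T(18) = 2*5/(17 - 8) + 3*I = 2*5/9 + 3*I = 2*5*(⅑) + 3*I = 10/9 + 3*I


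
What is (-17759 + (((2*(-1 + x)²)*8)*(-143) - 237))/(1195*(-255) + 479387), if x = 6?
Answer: -37598/87331 ≈ -0.43052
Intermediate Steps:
(-17759 + (((2*(-1 + x)²)*8)*(-143) - 237))/(1195*(-255) + 479387) = (-17759 + (((2*(-1 + 6)²)*8)*(-143) - 237))/(1195*(-255) + 479387) = (-17759 + (((2*5²)*8)*(-143) - 237))/(-304725 + 479387) = (-17759 + (((2*25)*8)*(-143) - 237))/174662 = (-17759 + ((50*8)*(-143) - 237))*(1/174662) = (-17759 + (400*(-143) - 237))*(1/174662) = (-17759 + (-57200 - 237))*(1/174662) = (-17759 - 57437)*(1/174662) = -75196*1/174662 = -37598/87331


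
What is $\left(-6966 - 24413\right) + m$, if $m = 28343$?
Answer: $-3036$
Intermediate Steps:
$\left(-6966 - 24413\right) + m = \left(-6966 - 24413\right) + 28343 = -31379 + 28343 = -3036$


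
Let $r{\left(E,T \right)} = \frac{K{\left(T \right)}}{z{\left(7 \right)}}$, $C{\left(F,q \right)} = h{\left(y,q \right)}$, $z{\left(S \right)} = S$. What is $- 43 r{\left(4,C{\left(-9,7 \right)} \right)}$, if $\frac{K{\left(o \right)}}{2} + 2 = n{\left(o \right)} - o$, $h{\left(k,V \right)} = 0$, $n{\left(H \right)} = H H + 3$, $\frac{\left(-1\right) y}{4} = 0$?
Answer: $- \frac{86}{7} \approx -12.286$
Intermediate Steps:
$y = 0$ ($y = \left(-4\right) 0 = 0$)
$n{\left(H \right)} = 3 + H^{2}$ ($n{\left(H \right)} = H^{2} + 3 = 3 + H^{2}$)
$C{\left(F,q \right)} = 0$
$K{\left(o \right)} = 2 - 2 o + 2 o^{2}$ ($K{\left(o \right)} = -4 + 2 \left(\left(3 + o^{2}\right) - o\right) = -4 + 2 \left(3 + o^{2} - o\right) = -4 + \left(6 - 2 o + 2 o^{2}\right) = 2 - 2 o + 2 o^{2}$)
$r{\left(E,T \right)} = \frac{2}{7} - \frac{2 T}{7} + \frac{2 T^{2}}{7}$ ($r{\left(E,T \right)} = \frac{2 - 2 T + 2 T^{2}}{7} = \left(2 - 2 T + 2 T^{2}\right) \frac{1}{7} = \frac{2}{7} - \frac{2 T}{7} + \frac{2 T^{2}}{7}$)
$- 43 r{\left(4,C{\left(-9,7 \right)} \right)} = - 43 \left(\frac{2}{7} - 0 + \frac{2 \cdot 0^{2}}{7}\right) = - 43 \left(\frac{2}{7} + 0 + \frac{2}{7} \cdot 0\right) = - 43 \left(\frac{2}{7} + 0 + 0\right) = \left(-43\right) \frac{2}{7} = - \frac{86}{7}$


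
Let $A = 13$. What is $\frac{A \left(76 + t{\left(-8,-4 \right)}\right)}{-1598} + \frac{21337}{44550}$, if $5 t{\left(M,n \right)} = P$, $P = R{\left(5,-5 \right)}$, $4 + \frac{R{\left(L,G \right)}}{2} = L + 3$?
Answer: $- \frac{5422757}{35595450} \approx -0.15234$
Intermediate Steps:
$R{\left(L,G \right)} = -2 + 2 L$ ($R{\left(L,G \right)} = -8 + 2 \left(L + 3\right) = -8 + 2 \left(3 + L\right) = -8 + \left(6 + 2 L\right) = -2 + 2 L$)
$P = 8$ ($P = -2 + 2 \cdot 5 = -2 + 10 = 8$)
$t{\left(M,n \right)} = \frac{8}{5}$ ($t{\left(M,n \right)} = \frac{1}{5} \cdot 8 = \frac{8}{5}$)
$\frac{A \left(76 + t{\left(-8,-4 \right)}\right)}{-1598} + \frac{21337}{44550} = \frac{13 \left(76 + \frac{8}{5}\right)}{-1598} + \frac{21337}{44550} = 13 \cdot \frac{388}{5} \left(- \frac{1}{1598}\right) + 21337 \cdot \frac{1}{44550} = \frac{5044}{5} \left(- \frac{1}{1598}\right) + \frac{21337}{44550} = - \frac{2522}{3995} + \frac{21337}{44550} = - \frac{5422757}{35595450}$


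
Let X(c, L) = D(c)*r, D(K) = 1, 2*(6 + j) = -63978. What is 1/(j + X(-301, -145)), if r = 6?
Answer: -1/31989 ≈ -3.1261e-5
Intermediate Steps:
j = -31995 (j = -6 + (1/2)*(-63978) = -6 - 31989 = -31995)
X(c, L) = 6 (X(c, L) = 1*6 = 6)
1/(j + X(-301, -145)) = 1/(-31995 + 6) = 1/(-31989) = -1/31989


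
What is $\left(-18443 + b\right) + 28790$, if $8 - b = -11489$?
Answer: $21844$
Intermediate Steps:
$b = 11497$ ($b = 8 - -11489 = 8 + 11489 = 11497$)
$\left(-18443 + b\right) + 28790 = \left(-18443 + 11497\right) + 28790 = -6946 + 28790 = 21844$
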